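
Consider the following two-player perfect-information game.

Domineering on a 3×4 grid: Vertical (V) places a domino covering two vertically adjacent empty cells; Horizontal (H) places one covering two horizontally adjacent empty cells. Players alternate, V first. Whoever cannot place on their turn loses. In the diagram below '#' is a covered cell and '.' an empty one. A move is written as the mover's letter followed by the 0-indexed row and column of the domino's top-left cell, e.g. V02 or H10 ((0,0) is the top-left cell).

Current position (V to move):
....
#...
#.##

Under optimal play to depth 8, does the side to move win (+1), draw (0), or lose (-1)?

value(..../#.../#.##, V) = +1

ply 1, V at ..../#.../#.## | V01=-1→.#../##../#.##; V02=+1→..#./#.#./#.##*; V03=-1→...#/#..#/#.##; V11=-1→..../##../####
ply 2, H at ..#./#.#./#.## | H00=-1→###./#.#./#.##*
ply 3, V at ###./#.#./#.## | V03=+1→####/#.##/#.##*; V11=+1→###./###./####
ply 4: ####/#.##/#.## is terminal -1 (H); from ..../#.../#.## depth 8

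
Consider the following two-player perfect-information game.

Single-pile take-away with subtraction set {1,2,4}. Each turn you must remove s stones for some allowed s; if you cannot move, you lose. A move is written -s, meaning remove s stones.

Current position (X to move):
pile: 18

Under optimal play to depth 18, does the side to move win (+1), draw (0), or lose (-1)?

value(18, X) = -1

[18] X move#1: -1:-1/17*, -2:-1/16, -4:-1/14
[17] O move#2: -1:-1/16, -2:+1/15*, -4:-1/13
[15] X move#3: -1:-1/14*, -2:-1/13, -4:-1/11
[14] O move#4: -1:-1/13, -2:+1/12*, -4:-1/10
[12] X move#5: -1:-1/11*, -2:-1/10, -4:-1/8
[11] O move#6: -1:-1/10, -2:+1/9*, -4:-1/7
[9] X move#7: -1:-1/8*, -2:-1/7, -4:-1/5
[8] O move#8: -1:-1/7, -2:+1/6*, -4:-1/4
[6] X move#9: -1:-1/5*, -2:-1/4, -4:-1/2
[5] O move#10: -1:-1/4, -2:+1/3*, -4:-1/1
[3] X move#11: -1:-1/2*, -2:-1/1
[2] O move#12: -1:-1/1, -2:+1/0*
[0] end (terminal -1, X#13); searched 18 to 18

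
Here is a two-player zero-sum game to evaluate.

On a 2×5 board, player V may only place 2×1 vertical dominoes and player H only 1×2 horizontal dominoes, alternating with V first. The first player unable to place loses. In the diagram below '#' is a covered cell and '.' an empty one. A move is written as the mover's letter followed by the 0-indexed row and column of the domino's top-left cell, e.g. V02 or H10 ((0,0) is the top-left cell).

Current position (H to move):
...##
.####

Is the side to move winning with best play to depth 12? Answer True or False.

H winning at [...##/.####]: True

p1 H@[...##/.####]: H00[##.##/.####]+1* H01[.####/.####]-1
p2 V@[##.##/.####] terminal -1; root [...##/.####] d12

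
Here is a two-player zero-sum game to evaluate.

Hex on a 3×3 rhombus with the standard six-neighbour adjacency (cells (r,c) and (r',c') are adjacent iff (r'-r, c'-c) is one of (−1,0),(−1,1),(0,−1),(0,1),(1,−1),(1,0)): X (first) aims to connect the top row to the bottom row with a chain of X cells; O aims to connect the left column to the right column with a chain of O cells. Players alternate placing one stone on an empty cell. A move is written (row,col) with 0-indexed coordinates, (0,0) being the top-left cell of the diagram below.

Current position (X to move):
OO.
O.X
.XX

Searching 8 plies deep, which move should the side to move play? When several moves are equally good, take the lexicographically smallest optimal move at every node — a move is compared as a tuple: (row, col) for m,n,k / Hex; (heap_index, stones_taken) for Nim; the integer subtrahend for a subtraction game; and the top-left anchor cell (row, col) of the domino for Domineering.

p1 X@[OO./O.X/.XX]: (0,2)[OOX/O.X/.XX]+1* (1,1)[OO./OXX/.XX]-1 (2,0)[OO./O.X/XXX]-1
p2 O@[OOX/O.X/.XX] terminal -1; root [OO./O.X/.XX] d8

X's best at [OO./O.X/.XX]: (0,2)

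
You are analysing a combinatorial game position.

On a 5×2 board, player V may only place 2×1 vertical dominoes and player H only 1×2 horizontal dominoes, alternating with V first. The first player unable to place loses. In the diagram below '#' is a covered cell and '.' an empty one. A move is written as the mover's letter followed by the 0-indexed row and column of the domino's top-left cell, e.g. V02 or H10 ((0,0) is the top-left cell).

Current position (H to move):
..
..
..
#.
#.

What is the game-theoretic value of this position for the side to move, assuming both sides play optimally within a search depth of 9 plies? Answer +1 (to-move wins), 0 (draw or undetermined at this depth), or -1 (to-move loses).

value(../../../#./#., H) = +1

[../../../#./#.] H move#1: H00:-1/##/../../#./#., H10:+1/../##/../#./#.*, H20:-1/../../##/#./#.
[../##/../#./#.] V move#2: V21:-1/../##/.#/##/#.*, V31:-1/../##/../##/##
[../##/.#/##/#.] H move#3: H00:+1/##/##/.#/##/#.*
[##/##/.#/##/#.] end (terminal -1, V#4); searched ../../../#./#. to 9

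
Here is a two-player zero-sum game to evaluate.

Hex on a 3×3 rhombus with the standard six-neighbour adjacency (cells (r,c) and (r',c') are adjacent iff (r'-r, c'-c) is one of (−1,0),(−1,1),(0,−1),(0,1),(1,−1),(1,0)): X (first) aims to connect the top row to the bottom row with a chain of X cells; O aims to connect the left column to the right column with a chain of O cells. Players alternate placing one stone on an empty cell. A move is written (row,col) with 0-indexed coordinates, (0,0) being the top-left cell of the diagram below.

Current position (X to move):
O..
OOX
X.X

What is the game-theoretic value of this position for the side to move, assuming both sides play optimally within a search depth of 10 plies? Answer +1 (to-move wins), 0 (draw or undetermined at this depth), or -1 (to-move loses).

value(O../OOX/X.X, X) = +1

[O../OOX/X.X] X move#1: (0,1):-1/OX./OOX/X.X, (0,2):+1/O.X/OOX/X.X*, (2,1):-1/O../OOX/XXX
[O.X/OOX/X.X] end (terminal -1, O#2); searched O../OOX/X.X to 10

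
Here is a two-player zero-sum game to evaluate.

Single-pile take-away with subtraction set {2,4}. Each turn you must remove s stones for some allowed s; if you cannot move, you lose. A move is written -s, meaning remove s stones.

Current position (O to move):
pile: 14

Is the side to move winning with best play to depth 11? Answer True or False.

O winning at [14]: True

p1 O@[14]: -2[12]+1* -4[10]-1
p2 X@[12]: -2[10]-1* -4[8]-1
p3 O@[10]: -2[8]-1 -4[6]+1*
p4 X@[6]: -2[4]-1* -4[2]-1
p5 O@[4]: -2[2]-1 -4[0]+1*
p6 X@[0] terminal -1; root [14] d11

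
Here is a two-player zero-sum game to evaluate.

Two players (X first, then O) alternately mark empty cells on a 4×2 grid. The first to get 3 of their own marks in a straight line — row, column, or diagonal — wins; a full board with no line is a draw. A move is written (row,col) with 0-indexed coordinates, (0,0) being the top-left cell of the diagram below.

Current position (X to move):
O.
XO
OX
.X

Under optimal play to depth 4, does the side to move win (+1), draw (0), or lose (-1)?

value(O./XO/OX/.X, X) = 0

ply 1, X at O./XO/OX/.X | (0,1)=+0→OX/XO/OX/.X*; (3,0)=+0→O./XO/OX/XX
ply 2, O at OX/XO/OX/.X | (3,0)=+0→OX/XO/OX/OX*
ply 3: OX/XO/OX/OX is terminal +0 (X); from O./XO/OX/.X depth 4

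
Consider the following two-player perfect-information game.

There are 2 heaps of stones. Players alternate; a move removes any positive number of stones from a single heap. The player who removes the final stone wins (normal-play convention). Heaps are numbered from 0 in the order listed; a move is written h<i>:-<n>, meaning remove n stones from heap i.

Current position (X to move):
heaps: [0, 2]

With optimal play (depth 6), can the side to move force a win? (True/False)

[(0,2)] X move#1: h1:-1:-1/(0,1), h1:-2:+1/(0,0)*
[(0,0)] end (terminal -1, O#2); searched (0,2) to 6

X winning at [(0,2)]: True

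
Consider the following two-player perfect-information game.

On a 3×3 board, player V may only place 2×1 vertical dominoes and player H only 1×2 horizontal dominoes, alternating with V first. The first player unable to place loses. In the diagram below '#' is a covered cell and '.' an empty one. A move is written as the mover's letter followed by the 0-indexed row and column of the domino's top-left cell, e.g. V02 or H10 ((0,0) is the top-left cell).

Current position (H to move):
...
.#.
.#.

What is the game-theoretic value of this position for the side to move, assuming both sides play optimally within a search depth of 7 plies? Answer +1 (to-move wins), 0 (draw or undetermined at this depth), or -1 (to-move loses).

ply 1, H at .../.#./.#. | H00=-1→##./.#./.#.*; H01=-1→.##/.#./.#.
ply 2, V at ##./.#./.#. | V02=+1→###/.##/.#.*; V10=+1→##./##./##.; V12=+1→##./.##/.##
ply 3: ###/.##/.#. is terminal -1 (H); from .../.#./.#. depth 7

value(.../.#./.#., H) = -1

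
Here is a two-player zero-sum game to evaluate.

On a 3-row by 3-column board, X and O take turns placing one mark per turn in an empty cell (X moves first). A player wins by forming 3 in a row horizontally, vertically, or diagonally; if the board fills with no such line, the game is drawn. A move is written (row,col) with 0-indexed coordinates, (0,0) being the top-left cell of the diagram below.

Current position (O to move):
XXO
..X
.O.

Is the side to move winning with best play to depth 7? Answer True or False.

ply 1, O at XXO/..X/.O. | (1,0)=+0→XXO/O.X/.O.; (1,1)=+0→XXO/.OX/.O.; (2,0)=+1→XXO/..X/OO.*; (2,2)=+0→XXO/..X/.OO
ply 2, X at XXO/..X/OO. | (1,0)=-1→XXO/X.X/OO.*; (1,1)=-1→XXO/.XX/OO.; (2,2)=-1→XXO/..X/OOX
ply 3, O at XXO/X.X/OO. | (1,1)=+1→XXO/XOX/OO.*; (2,2)=+1→XXO/X.X/OOO
ply 4: XXO/XOX/OO. is terminal -1 (X); from XXO/..X/.O. depth 7

O winning at [XXO/..X/.O.]: True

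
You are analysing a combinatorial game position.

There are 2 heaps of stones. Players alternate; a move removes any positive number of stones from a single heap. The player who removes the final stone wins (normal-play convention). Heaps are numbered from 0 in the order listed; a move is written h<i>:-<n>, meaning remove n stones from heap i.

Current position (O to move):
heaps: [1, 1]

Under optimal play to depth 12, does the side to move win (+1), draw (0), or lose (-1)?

p1 O@[(1,1)]: h0:-1[(0,1)]-1* h1:-1[(1,0)]-1
p2 X@[(0,1)]: h1:-1[(0,0)]+1*
p3 O@[(0,0)] terminal -1; root [(1,1)] d12

value((1,1), O) = -1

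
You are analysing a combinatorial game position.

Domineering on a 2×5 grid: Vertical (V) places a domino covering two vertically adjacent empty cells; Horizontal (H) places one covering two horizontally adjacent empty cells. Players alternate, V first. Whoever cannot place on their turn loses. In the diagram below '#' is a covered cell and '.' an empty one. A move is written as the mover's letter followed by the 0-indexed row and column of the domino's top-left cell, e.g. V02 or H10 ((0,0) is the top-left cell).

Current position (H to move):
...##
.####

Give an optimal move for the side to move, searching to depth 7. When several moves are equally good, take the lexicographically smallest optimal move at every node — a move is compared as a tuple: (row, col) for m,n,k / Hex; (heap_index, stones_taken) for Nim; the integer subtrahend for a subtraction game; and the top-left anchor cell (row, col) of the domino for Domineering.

H's best at [...##/.####]: H00

ply 1, H at ...##/.#### | H00=+1→##.##/.####*; H01=-1→.####/.####
ply 2: ##.##/.#### is terminal -1 (V); from ...##/.#### depth 7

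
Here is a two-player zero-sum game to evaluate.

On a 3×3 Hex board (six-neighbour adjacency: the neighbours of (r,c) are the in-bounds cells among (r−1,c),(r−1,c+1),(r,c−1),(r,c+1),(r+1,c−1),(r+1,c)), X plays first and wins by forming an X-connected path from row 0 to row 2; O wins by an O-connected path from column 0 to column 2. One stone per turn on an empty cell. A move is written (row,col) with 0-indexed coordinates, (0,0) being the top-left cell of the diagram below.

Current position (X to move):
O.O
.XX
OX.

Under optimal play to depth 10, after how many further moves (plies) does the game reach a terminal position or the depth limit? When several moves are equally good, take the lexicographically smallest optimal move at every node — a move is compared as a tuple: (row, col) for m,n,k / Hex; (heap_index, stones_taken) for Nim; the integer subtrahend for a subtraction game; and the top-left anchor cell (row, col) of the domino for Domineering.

PV length from [O.O/.XX/OX.]: 1 ply

p1 X@[O.O/.XX/OX.]: (0,1)[OXO/.XX/OX.]+1* (1,0)[O.O/XXX/OX.]-1 (2,2)[O.O/.XX/OXX]-1
p2 O@[OXO/.XX/OX.] terminal -1; root [O.O/.XX/OX.] d10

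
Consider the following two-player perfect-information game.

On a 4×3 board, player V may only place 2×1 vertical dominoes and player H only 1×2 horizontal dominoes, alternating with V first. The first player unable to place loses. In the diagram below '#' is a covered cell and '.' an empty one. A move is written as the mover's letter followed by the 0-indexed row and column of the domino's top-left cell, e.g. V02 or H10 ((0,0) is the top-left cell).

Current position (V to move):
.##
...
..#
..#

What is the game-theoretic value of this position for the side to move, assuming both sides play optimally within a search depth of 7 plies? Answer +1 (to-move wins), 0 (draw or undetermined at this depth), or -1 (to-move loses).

value(.##/.../..#/..#, V) = +1

ply 1, V at .##/.../..#/..# | V00=-1→###/#../..#/..#; V10=+1→.##/#../#.#/..#*; V11=+1→.##/.#./.##/..#; V20=+1→.##/.../#.#/#.#; V21=+1→.##/.../.##/.##
ply 2, H at .##/#../#.#/..# | H11=-1→.##/###/#.#/..#*; H30=-1→.##/#../#.#/###
ply 3, V at .##/###/#.#/..# | V21=+1→.##/###/###/.##*
ply 4: .##/###/###/.## is terminal -1 (H); from .##/.../..#/..# depth 7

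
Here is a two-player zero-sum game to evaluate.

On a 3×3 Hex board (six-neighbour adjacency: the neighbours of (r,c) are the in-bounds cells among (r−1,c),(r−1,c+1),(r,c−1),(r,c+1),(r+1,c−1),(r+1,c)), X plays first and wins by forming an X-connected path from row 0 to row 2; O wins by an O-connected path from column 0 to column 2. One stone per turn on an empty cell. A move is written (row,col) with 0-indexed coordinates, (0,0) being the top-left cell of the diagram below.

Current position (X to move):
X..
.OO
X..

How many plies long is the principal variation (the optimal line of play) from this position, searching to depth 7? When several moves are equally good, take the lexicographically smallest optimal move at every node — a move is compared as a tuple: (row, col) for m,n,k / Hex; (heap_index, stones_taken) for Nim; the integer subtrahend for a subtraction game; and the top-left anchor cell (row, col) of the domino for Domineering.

PV length from [X../.OO/X..]: 1 ply

[X../.OO/X..] X move#1: (0,1):-1/XX./.OO/X.., (0,2):-1/X.X/.OO/X.., (1,0):+1/X../XOO/X..*, (2,1):-1/X../.OO/XX., (2,2):-1/X../.OO/X.X
[X../XOO/X..] end (terminal -1, O#2); searched X../.OO/X.. to 7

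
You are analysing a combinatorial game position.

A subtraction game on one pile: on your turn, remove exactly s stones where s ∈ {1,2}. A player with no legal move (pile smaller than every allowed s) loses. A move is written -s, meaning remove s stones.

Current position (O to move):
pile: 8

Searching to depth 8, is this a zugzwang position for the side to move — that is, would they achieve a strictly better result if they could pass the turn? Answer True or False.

zugzwang(8, O) = False

p1 O@[8]: -1[7]-1 -2[6]+1*
p2 X@[6]: -1[5]-1* -2[4]-1
p3 O@[5]: -1[4]-1 -2[3]+1*
p4 X@[3]: -1[2]-1* -2[1]-1
p5 O@[2]: -1[1]-1 -2[0]+1*
p6 X@[0] terminal -1; root [8] d8
pass branch (X moves first from the same position):
  | p1 X@[8]: -1[7]-1 -2[6]+1*
  | p2 O@[6]: -1[5]-1* -2[4]-1
  | p3 X@[5]: -1[4]-1 -2[3]+1*
  | p4 O@[3]: -1[2]-1* -2[1]-1
  | p5 X@[2]: -1[1]-1 -2[0]+1*
  | p6 O@[0] terminal -1; root [8] d8
O moving scores +1; O passing scores -1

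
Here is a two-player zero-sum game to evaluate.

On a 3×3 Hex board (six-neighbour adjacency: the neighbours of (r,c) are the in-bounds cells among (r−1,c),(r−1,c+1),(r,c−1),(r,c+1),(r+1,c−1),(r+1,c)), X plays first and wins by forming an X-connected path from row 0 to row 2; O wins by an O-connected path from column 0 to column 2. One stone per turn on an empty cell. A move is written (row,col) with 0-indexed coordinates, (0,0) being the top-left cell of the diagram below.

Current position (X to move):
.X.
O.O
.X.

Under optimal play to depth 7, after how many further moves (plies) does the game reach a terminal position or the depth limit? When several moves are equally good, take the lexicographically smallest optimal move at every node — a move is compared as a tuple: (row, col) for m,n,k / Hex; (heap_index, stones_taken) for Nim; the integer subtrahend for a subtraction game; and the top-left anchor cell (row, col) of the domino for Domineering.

p1 X@[.X./O.O/.X.]: (0,0)[XX./O.O/.X.]-1 (0,2)[.XX/O.O/.X.]-1 (1,1)[.X./OXO/.X.]+1* (2,0)[.X./O.O/XX.]-1 (2,2)[.X./O.O/.XX]-1
p2 O@[.X./OXO/.X.] terminal -1; root [.X./O.O/.X.] d7

PV length from [.X./O.O/.X.]: 1 ply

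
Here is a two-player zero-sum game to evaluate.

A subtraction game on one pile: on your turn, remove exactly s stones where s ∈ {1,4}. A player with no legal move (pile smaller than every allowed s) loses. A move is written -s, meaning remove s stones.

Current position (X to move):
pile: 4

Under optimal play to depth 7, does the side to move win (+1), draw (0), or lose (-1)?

ply 1, X at 4 | -1=-1→3; -4=+1→0*
ply 2: 0 is terminal -1 (O); from 4 depth 7

value(4, X) = +1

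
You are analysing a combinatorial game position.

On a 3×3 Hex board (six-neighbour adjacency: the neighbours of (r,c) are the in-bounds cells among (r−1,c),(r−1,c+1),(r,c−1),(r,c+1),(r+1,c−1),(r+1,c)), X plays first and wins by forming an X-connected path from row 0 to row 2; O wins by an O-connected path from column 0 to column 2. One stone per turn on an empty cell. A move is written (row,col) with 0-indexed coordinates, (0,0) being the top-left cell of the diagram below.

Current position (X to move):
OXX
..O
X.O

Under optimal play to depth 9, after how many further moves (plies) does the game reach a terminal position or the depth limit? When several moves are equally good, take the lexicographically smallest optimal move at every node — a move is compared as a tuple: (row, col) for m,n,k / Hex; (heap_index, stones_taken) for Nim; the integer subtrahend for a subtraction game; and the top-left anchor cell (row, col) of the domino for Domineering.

ply 1, X at OXX/..O/X.O | (1,0)=+1→OXX/X.O/X.O*; (1,1)=+1→OXX/.XO/X.O; (2,1)=+1→OXX/..O/XXO
ply 2: OXX/X.O/X.O is terminal -1 (O); from OXX/..O/X.O depth 9

PV length from [OXX/..O/X.O]: 1 ply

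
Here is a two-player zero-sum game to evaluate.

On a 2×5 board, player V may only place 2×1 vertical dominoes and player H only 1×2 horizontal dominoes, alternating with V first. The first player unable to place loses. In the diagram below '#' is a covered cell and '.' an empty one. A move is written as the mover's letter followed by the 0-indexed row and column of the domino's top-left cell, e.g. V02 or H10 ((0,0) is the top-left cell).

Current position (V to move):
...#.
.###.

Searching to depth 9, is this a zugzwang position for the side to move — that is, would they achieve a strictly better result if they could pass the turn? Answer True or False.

zugzwang(...#./.###., V) = False

p1 V@[...#./.###.]: V00[#..#./####.]+1* V04[...##/.####]-1
p2 H@[#..#./####.]: H01[####./####.]-1*
p3 V@[####./####.]: V04[#####/#####]+1*
p4 H@[#####/#####] terminal -1; root [...#./.###.] d9
pass branch (H moves first from the same position):
  | p1 H@[...#./.###.]: H00[##.#./.###.]-1* H01[.###./.###.]-1
  | p2 V@[##.#./.###.]: V04[##.##/.####]+1*
  | p3 H@[##.##/.####] terminal -1; root [...#./.###.] d9
V moving scores +1; V passing scores +1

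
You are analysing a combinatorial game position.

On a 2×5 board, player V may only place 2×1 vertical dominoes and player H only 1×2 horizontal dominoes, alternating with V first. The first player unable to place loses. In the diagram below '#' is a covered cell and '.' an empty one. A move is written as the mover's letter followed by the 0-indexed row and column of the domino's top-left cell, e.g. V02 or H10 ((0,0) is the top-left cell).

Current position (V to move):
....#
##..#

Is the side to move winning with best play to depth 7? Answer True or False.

V winning at [....#/##..#]: True

p1 V@[....#/##..#]: V02[..#.#/###.#]+1* V03[...##/##.##]-1
p2 H@[..#.#/###.#]: H00[###.#/###.#]-1*
p3 V@[###.#/###.#]: V03[#####/#####]+1*
p4 H@[#####/#####] terminal -1; root [....#/##..#] d7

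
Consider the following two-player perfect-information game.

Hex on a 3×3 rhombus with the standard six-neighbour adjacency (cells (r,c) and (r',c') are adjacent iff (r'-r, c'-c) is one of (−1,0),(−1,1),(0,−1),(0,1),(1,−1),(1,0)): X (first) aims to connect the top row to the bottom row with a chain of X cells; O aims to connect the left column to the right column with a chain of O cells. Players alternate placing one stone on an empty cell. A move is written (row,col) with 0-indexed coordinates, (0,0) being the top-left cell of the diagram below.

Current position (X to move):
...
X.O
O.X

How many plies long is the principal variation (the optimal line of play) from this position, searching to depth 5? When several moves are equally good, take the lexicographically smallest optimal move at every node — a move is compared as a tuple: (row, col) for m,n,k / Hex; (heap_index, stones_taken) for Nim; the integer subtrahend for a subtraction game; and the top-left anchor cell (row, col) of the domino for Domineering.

p1 X@[.../X.O/O.X]: (0,0)[X../X.O/O.X]-1* (0,1)[.X./X.O/O.X]-1 (0,2)[..X/X.O/O.X]-1 (1,1)[.../XXO/O.X]-1 (2,1)[.../X.O/OXX]-1
p2 O@[X../X.O/O.X]: (0,1)[XO./X.O/O.X]+1* (0,2)[X.O/X.O/O.X]+1 (1,1)[X../XOO/O.X]+1 (2,1)[X../X.O/OOX]+1
p3 X@[XO./X.O/O.X]: (0,2)[XOX/X.O/O.X]-1* (1,1)[XO./XXO/O.X]-1 (2,1)[XO./X.O/OXX]-1
p4 O@[XOX/X.O/O.X]: (1,1)[XOX/XOO/O.X]+1* (2,1)[XOX/X.O/OOX]+1
p5 X@[XOX/XOO/O.X] terminal -1; root [.../X.O/O.X] d5

PV length from [.../X.O/O.X]: 4 plies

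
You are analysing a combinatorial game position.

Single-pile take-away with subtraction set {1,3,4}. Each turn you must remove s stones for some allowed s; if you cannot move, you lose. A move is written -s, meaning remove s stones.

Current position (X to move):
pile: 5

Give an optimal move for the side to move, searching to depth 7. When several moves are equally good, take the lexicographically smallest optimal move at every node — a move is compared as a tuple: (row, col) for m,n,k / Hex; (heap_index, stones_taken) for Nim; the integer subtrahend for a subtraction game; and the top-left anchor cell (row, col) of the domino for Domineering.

X's best at [5]: -3

ply 1, X at 5 | -1=-1→4; -3=+1→2*; -4=-1→1
ply 2, O at 2 | -1=-1→1*
ply 3, X at 1 | -1=+1→0*
ply 4: 0 is terminal -1 (O); from 5 depth 7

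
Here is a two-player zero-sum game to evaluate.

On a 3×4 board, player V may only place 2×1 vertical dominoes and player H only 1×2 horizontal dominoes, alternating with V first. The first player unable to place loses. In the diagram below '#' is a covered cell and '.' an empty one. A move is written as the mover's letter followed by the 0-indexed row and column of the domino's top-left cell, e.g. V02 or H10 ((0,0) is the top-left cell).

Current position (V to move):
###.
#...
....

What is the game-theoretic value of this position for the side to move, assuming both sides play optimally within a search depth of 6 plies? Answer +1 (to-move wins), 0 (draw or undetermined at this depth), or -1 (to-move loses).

p1 V@[###./#.../....]: V03[####/#..#/....]-1 V11[###./##../.#..]-1 V12[###./#.#./..#.]+1* V13[###./#..#/...#]-1
p2 H@[###./#.#./..#.]: H20[###./#.#./###.]-1*
p3 V@[###./#.#./###.]: V03[####/#.##/###.]+1* V13[###./#.##/####]+1
p4 H@[####/#.##/###.] terminal -1; root [###./#.../....] d6

value(###./#.../...., V) = +1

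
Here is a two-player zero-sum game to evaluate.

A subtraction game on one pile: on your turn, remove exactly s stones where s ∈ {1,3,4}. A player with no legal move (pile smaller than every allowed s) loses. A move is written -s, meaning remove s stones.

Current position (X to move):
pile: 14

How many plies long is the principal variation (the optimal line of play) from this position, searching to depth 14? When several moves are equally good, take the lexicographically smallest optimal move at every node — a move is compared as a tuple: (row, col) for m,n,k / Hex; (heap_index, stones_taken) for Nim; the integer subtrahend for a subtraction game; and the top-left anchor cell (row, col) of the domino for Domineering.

PV length from [14]: 8 plies

[14] X move#1: -1:-1/13*, -3:-1/11, -4:-1/10
[13] O move#2: -1:-1/12, -3:-1/10, -4:+1/9*
[9] X move#3: -1:-1/8*, -3:-1/6, -4:-1/5
[8] O move#4: -1:+1/7*, -3:-1/5, -4:-1/4
[7] X move#5: -1:-1/6*, -3:-1/4, -4:-1/3
[6] O move#6: -1:-1/5, -3:-1/3, -4:+1/2*
[2] X move#7: -1:-1/1*
[1] O move#8: -1:+1/0*
[0] end (terminal -1, X#9); searched 14 to 14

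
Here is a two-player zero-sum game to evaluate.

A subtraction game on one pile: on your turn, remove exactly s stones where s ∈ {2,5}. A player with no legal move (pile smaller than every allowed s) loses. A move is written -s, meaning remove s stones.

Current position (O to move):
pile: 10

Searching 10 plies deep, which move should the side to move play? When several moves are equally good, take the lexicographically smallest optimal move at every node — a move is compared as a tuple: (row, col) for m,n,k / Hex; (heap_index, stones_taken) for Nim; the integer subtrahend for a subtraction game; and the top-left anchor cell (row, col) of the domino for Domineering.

p1 O@[10]: -2[8]+1* -5[5]-1
p2 X@[8]: -2[6]-1* -5[3]-1
p3 O@[6]: -2[4]+1* -5[1]+1
p4 X@[4]: -2[2]-1*
p5 O@[2]: -2[0]+1*
p6 X@[0] terminal -1; root [10] d10

O's best at [10]: -2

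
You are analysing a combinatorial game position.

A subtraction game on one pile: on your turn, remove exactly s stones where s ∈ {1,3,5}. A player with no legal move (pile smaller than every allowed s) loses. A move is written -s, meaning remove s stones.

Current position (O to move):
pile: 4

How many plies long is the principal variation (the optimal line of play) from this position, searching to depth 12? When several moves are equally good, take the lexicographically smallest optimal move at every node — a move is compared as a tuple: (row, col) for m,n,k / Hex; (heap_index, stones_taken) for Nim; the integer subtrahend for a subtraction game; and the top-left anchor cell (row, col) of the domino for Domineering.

[4] O move#1: -1:-1/3*, -3:-1/1
[3] X move#2: -1:+1/2*, -3:+1/0
[2] O move#3: -1:-1/1*
[1] X move#4: -1:+1/0*
[0] end (terminal -1, O#5); searched 4 to 12

PV length from [4]: 4 plies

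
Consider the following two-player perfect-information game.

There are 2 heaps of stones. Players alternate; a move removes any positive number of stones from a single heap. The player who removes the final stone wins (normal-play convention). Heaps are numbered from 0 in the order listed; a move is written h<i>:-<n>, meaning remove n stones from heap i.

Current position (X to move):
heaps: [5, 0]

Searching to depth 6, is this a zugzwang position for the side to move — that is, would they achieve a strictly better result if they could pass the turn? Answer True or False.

zugzwang((5,0), X) = False

p1 X@[(5,0)]: h0:-1[(4,0)]-1 h0:-2[(3,0)]-1 h0:-3[(2,0)]-1 h0:-4[(1,0)]-1 h0:-5[(0,0)]+1*
p2 O@[(0,0)] terminal -1; root [(5,0)] d6
pass branch (O moves first from the same position):
  | p1 O@[(5,0)]: h0:-1[(4,0)]-1 h0:-2[(3,0)]-1 h0:-3[(2,0)]-1 h0:-4[(1,0)]-1 h0:-5[(0,0)]+1*
  | p2 X@[(0,0)] terminal -1; root [(5,0)] d6
X moving scores +1; X passing scores -1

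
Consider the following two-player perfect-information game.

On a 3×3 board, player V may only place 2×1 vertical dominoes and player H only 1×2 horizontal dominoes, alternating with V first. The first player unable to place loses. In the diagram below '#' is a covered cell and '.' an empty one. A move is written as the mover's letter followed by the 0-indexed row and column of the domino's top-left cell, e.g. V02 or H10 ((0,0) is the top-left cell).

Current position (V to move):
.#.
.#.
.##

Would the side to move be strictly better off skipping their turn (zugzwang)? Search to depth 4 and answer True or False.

zugzwang(.#./.#./.##, V) = False

ply 1, V at .#./.#./.## | V00=+1→##./##./.##*; V02=+1→.##/.##/.##; V10=+1→.#./##./###
ply 2: ##./##./.## is terminal -1 (H); from .#./.#./.## depth 4
suppose V passes — search the same position with H to move:
pass> ply 1: .#./.#./.## is terminal -1 (H); from .#./.#./.## depth 4
for V: play +1, pass +1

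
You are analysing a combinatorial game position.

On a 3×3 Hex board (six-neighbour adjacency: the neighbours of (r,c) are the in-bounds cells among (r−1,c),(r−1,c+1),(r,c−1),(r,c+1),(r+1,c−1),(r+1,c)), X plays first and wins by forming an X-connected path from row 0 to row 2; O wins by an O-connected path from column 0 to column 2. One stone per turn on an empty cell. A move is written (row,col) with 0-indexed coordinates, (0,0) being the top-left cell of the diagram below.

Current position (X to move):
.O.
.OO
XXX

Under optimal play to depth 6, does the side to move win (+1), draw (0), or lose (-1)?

[.O./.OO/XXX] X move#1: (0,0):-1/XO./.OO/XXX*, (0,2):-1/.OX/.OO/XXX, (1,0):-1/.O./XOO/XXX
[XO./.OO/XXX] O move#2: (0,2):-1/XOO/.OO/XXX, (1,0):+1/XO./OOO/XXX*
[XO./OOO/XXX] end (terminal -1, X#3); searched .O./.OO/XXX to 6

value(.O./.OO/XXX, X) = -1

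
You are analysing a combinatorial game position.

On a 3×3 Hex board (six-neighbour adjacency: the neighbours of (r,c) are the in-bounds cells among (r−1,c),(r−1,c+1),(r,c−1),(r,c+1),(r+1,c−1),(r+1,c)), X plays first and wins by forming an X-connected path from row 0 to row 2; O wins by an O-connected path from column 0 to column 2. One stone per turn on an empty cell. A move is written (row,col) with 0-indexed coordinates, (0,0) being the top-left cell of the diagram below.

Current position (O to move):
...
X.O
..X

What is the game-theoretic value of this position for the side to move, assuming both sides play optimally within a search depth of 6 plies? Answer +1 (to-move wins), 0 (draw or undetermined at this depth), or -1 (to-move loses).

p1 O@[.../X.O/..X]: (0,0)[O../X.O/..X]-1 (0,1)[.O./X.O/..X]-1 (0,2)[..O/X.O/..X]-1 (1,1)[.../XOO/..X]-1 (2,0)[.../X.O/O.X]+1* (2,1)[.../X.O/.OX]-1
p2 X@[.../X.O/O.X]: (0,0)[X../X.O/O.X]-1* (0,1)[.X./X.O/O.X]-1 (0,2)[..X/X.O/O.X]-1 (1,1)[.../XXO/O.X]-1 (2,1)[.../X.O/OXX]-1
p3 O@[X../X.O/O.X]: (0,1)[XO./X.O/O.X]+1* (0,2)[X.O/X.O/O.X]+1 (1,1)[X../XOO/O.X]+1 (2,1)[X../X.O/OOX]+1
p4 X@[XO./X.O/O.X]: (0,2)[XOX/X.O/O.X]-1* (1,1)[XO./XXO/O.X]-1 (2,1)[XO./X.O/OXX]-1
p5 O@[XOX/X.O/O.X]: (1,1)[XOX/XOO/O.X]+1* (2,1)[XOX/X.O/OOX]+1
p6 X@[XOX/XOO/O.X] terminal -1; root [.../X.O/..X] d6

value(.../X.O/..X, O) = +1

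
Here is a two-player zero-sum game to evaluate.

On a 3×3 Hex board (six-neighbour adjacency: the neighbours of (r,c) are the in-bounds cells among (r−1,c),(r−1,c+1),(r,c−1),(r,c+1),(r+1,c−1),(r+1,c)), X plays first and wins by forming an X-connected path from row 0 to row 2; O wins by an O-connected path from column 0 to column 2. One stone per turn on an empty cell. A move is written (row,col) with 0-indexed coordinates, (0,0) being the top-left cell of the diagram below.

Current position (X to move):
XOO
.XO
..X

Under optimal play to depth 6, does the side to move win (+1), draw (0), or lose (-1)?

[XOO/.XO/..X] X move#1: (1,0):+1/XOO/XXO/..X*, (2,0):-1/XOO/.XO/X.X, (2,1):-1/XOO/.XO/.XX
[XOO/XXO/..X] O move#2: (2,0):-1/XOO/XXO/O.X*, (2,1):-1/XOO/XXO/.OX
[XOO/XXO/O.X] X move#3: (2,1):+1/XOO/XXO/OXX*
[XOO/XXO/OXX] end (terminal -1, O#4); searched XOO/.XO/..X to 6

value(XOO/.XO/..X, X) = +1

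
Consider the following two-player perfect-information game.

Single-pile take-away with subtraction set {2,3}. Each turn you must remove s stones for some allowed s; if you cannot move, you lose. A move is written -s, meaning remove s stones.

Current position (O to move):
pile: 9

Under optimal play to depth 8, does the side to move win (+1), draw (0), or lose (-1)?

p1 O@[9]: -2[7]-1 -3[6]+1*
p2 X@[6]: -2[4]-1* -3[3]-1
p3 O@[4]: -2[2]-1 -3[1]+1*
p4 X@[1] terminal -1; root [9] d8

value(9, O) = +1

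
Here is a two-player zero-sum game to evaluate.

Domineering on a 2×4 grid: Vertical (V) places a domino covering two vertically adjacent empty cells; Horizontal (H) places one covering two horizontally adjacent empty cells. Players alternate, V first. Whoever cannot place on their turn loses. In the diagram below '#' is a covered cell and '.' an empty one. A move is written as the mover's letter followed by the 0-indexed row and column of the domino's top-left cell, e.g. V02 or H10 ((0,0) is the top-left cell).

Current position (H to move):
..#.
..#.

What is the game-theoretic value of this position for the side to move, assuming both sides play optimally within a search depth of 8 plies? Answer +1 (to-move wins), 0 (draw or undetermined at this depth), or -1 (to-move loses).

p1 H@[..#./..#.]: H00[###./..#.]+1* H10[..#./###.]+1
p2 V@[###./..#.]: V03[####/..##]-1*
p3 H@[####/..##]: H10[####/####]+1*
p4 V@[####/####] terminal -1; root [..#./..#.] d8

value(..#./..#., H) = +1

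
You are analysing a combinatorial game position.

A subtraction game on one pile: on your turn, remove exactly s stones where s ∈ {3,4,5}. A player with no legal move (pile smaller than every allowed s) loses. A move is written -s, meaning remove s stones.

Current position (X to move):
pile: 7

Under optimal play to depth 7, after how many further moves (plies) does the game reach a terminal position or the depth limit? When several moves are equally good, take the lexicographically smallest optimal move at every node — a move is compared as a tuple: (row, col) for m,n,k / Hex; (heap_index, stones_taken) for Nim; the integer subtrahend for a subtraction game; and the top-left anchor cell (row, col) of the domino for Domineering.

p1 X@[7]: -3[4]-1 -4[3]-1 -5[2]+1*
p2 O@[2] terminal -1; root [7] d7

PV length from [7]: 1 ply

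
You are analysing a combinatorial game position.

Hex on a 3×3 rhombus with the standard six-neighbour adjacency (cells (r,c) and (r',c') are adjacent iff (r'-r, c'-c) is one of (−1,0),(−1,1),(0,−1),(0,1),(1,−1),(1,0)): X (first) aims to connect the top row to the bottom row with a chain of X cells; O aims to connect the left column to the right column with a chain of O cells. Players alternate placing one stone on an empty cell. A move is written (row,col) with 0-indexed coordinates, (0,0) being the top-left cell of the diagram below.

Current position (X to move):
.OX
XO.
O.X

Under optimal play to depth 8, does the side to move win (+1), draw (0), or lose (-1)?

value(.OX/XO./O.X, X) = +1

p1 X@[.OX/XO./O.X]: (0,0)[XOX/XO./O.X]-1 (1,2)[.OX/XOX/O.X]+1* (2,1)[.OX/XO./OXX]-1
p2 O@[.OX/XOX/O.X] terminal -1; root [.OX/XO./O.X] d8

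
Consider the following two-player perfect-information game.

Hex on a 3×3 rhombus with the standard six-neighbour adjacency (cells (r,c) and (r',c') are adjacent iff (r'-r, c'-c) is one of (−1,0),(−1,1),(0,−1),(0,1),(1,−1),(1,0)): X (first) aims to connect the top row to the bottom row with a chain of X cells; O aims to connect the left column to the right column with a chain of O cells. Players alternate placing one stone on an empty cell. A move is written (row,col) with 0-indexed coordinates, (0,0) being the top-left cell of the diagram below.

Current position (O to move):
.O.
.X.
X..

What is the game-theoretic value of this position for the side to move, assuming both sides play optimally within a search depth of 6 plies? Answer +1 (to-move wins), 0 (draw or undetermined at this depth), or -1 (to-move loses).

[.O./.X./X..] O move#1: (0,0):-1/OO./.X./X.., (0,2):+1/.OO/.X./X..*, (1,0):-1/.O./OX./X.., (1,2):-1/.O./.XO/X.., (2,1):-1/.O./.X./XO., (2,2):-1/.O./.X./X.O
[.OO/.X./X..] X move#2: (0,0):-1/XOO/.X./X..*, (1,0):-1/.OO/XX./X.., (1,2):-1/.OO/.XX/X.., (2,1):-1/.OO/.X./XX., (2,2):-1/.OO/.X./X.X
[XOO/.X./X..] O move#3: (1,0):+1/XOO/OX./X..*, (1,2):-1/XOO/.XO/X.., (2,1):-1/XOO/.X./XO., (2,2):-1/XOO/.X./X.O
[XOO/OX./X..] end (terminal -1, X#4); searched .O./.X./X.. to 6

value(.O./.X./X.., O) = +1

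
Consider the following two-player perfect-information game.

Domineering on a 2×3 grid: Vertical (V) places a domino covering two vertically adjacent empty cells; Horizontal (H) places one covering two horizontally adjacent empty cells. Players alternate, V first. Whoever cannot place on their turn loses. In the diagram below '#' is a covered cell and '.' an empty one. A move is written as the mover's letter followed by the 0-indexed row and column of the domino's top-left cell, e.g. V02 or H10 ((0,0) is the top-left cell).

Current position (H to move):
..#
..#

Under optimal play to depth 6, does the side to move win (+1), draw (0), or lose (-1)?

value(..#/..#, H) = +1

p1 H@[..#/..#]: H00[###/..#]+1* H10[..#/###]+1
p2 V@[###/..#] terminal -1; root [..#/..#] d6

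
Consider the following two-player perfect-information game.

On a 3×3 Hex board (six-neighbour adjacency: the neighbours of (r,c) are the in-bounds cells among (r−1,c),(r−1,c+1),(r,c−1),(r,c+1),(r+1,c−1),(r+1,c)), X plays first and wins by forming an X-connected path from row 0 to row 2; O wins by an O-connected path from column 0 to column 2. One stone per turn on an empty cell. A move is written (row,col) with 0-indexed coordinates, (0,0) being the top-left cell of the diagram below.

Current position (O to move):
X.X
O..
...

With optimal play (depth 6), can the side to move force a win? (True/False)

ply 1, O at X.X/O../... | (0,1)=-1→XOX/O../...; (1,1)=-1→X.X/OO./...; (1,2)=-1→X.X/O.O/...; (2,0)=-1→X.X/O../O..; (2,1)=+1→X.X/O../.O.*; (2,2)=-1→X.X/O../..O
ply 2, X at X.X/O../.O. | (0,1)=-1→XXX/O../.O.*; (1,1)=-1→X.X/OX./.O.; (1,2)=-1→X.X/O.X/.O.; (2,0)=-1→X.X/O../XO.; (2,2)=-1→X.X/O../.OX
ply 3, O at XXX/O../.O. | (1,1)=+1→XXX/OO./.O.*; (1,2)=+1→XXX/O.O/.O.; (2,0)=+1→XXX/O../OO.; (2,2)=+1→XXX/O../.OO
ply 4, X at XXX/OO./.O. | (1,2)=-1→XXX/OOX/.O.*; (2,0)=-1→XXX/OO./XO.; (2,2)=-1→XXX/OO./.OX
ply 5, O at XXX/OOX/.O. | (2,0)=-1→XXX/OOX/OO.; (2,2)=+1→XXX/OOX/.OO*
ply 6: XXX/OOX/.OO is terminal -1 (X); from X.X/O../... depth 6

O winning at [X.X/O../...]: True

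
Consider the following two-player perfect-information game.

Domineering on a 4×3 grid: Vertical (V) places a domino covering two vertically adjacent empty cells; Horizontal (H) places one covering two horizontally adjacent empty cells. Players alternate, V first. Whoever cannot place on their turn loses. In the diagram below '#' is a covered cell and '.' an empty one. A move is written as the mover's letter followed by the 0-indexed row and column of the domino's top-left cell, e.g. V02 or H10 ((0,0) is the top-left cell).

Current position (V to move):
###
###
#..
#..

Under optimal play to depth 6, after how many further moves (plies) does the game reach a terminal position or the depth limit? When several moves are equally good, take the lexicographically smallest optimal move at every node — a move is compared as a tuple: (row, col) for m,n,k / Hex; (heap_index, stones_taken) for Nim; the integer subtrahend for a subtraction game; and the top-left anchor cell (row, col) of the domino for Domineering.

PV length from [###/###/#../#..]: 1 ply

ply 1, V at ###/###/#../#.. | V21=+1→###/###/##./##.*; V22=+1→###/###/#.#/#.#
ply 2: ###/###/##./##. is terminal -1 (H); from ###/###/#../#.. depth 6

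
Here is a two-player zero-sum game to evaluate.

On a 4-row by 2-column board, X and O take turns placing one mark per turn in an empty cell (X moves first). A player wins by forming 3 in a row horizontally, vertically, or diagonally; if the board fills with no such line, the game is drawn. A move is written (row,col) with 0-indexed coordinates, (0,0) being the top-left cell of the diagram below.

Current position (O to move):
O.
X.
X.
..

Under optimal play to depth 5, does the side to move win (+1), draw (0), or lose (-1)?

value(O./X./X./.., O) = 0

[O./X./X./..] O move#1: (0,1):-1/OO/X./X./.., (1,1):-1/O./XO/X./.., (2,1):-1/O./X./XO/.., (3,0):+0/O./X./X./O.*, (3,1):-1/O./X./X./.O
[O./X./X./O.] X move#2: (0,1):+0/OX/X./X./O.*, (1,1):+0/O./XX/X./O., (2,1):+0/O./X./XX/O., (3,1):+0/O./X./X./OX
[OX/X./X./O.] O move#3: (1,1):+0/OX/XO/X./O.*, (2,1):+0/OX/X./XO/O., (3,1):+0/OX/X./X./OO
[OX/XO/X./O.] X move#4: (2,1):+0/OX/XO/XX/O.*, (3,1):+0/OX/XO/X./OX
[OX/XO/XX/O.] O move#5: (3,1):+0/OX/XO/XX/OO*
[OX/XO/XX/OO] end (terminal +0, X#6); searched O./X./X./.. to 5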